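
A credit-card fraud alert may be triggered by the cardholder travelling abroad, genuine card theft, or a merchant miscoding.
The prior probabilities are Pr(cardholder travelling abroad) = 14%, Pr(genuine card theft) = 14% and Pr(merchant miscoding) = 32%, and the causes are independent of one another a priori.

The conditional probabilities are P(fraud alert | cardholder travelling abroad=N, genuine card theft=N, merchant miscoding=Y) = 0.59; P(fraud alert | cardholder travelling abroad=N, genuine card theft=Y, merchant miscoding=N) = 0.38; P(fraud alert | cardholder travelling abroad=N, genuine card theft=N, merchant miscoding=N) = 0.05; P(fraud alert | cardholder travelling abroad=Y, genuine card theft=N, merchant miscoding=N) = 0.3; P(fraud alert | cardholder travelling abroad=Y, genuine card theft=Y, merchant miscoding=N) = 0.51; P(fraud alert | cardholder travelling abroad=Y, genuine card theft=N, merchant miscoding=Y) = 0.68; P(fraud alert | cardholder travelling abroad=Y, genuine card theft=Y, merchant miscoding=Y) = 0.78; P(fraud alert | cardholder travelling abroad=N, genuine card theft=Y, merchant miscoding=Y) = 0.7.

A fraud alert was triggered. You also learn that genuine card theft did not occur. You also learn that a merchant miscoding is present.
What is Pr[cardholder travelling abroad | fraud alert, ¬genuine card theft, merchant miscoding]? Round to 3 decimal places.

Pr[cardholder travelling abroad | fraud alert, ¬genuine card theft, merchant miscoding] ≈ 0.158

P(fraud alert | ¬genuine card theft, merchant miscoding) = 0.59*0.86 + 0.68*0.14 = 0.507400 + 0.095200 = 0.602600
The cardholder travelling abroad-present share is 0.68*0.14 = 0.095200.
Hence the posterior is 0.095200/0.602600 ≈ 0.158.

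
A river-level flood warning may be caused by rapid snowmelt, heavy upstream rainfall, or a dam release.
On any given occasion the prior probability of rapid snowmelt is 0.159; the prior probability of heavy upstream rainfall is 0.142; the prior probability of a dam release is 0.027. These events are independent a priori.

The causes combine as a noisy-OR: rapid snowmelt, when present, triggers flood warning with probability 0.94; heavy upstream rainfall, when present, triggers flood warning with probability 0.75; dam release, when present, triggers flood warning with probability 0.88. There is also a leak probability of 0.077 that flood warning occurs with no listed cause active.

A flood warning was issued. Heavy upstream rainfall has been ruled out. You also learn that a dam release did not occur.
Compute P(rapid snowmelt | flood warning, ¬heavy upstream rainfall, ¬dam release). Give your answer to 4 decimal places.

Under noisy-OR, P(flood warning | causes) = 1 − (1−0.077)·∏(1−qᵢ) over the active causes.
Numerator (weight on configurations with rapid snowmelt): 0.94462·0.159 = 0.150195
Denominator P(flood warning | ¬heavy upstream rainfall, ¬dam release): 0.077·0.841 + 0.94462·0.159 = 0.214952
Posterior = 0.150195 / 0.214952 ≈ 0.6987

P(rapid snowmelt | flood warning, ¬heavy upstream rainfall, ¬dam release) ≈ 0.6987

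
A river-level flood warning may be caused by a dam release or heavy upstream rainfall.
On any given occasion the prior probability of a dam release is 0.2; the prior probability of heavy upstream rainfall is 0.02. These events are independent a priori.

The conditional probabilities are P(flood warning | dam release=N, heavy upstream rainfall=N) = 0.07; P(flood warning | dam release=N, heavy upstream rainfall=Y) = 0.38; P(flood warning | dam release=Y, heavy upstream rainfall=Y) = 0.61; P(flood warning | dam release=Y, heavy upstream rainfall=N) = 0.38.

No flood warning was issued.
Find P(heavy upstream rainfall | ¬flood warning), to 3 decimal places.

P(heavy upstream rainfall | ¬flood warning) ≈ 0.013

P(¬flood warning) = 0.93*0.8*0.98 + 0.62*0.8*0.02 + 0.62*0.2*0.98 + 0.39*0.2*0.02 = 0.729120 + 0.009920 + 0.121520 + 0.001560 = 0.862120
Restricting to configurations with heavy upstream rainfall present: 0.009920 + 0.001560 = 0.011480.
So P(heavy upstream rainfall | ¬flood warning) = 0.011480/0.862120 ≈ 0.013.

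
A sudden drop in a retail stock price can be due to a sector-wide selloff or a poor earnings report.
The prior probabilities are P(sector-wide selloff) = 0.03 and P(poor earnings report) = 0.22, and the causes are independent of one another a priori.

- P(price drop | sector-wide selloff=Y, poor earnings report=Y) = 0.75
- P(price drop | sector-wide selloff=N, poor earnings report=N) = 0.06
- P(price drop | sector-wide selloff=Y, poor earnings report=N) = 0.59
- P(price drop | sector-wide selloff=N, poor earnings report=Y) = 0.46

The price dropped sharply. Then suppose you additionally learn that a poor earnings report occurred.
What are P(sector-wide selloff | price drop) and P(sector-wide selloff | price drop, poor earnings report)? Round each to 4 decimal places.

P(sector-wide selloff | price drop) ≈ 0.1156; P(sector-wide selloff | price drop, poor earnings report) ≈ 0.0480

P(price drop) = 0.06×0.97×0.78 + 0.46×0.97×0.22 + 0.59×0.03×0.78 + 0.75×0.03×0.22 = 0.045396 + 0.098164 + 0.013806 + 0.004950 = 0.162316
Restricting to configurations with sector-wide selloff present: 0.013806 + 0.004950 = 0.018756.
So P(sector-wide selloff | price drop) = 0.018756/0.162316 ≈ 0.1156.

Now also conditioning on poor earnings report=true:
Numerator (weight on configurations with sector-wide selloff): 0.75×0.03 = 0.022500
The normalizing constant is 0.46×0.97 + 0.75×0.03 = 0.468700
Posterior = 0.022500 / 0.468700 ≈ 0.0480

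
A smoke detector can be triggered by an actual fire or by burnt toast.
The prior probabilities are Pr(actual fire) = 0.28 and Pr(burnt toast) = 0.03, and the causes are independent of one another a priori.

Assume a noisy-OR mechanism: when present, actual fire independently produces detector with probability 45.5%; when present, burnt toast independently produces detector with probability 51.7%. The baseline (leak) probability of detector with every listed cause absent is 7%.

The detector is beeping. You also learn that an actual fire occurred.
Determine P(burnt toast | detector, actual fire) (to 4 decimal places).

Under noisy-OR, P(detector | causes) = 1 − (1−0.07)·∏(1−qᵢ) over the active causes.
By total probability over both values of burnt toast:
  P(detector | actual fire) = 0.49315*0.97 + 0.755191*0.03
        = 0.478355 + 0.022656 = 0.501011
The terms with burnt toast present sum to 0.022656, so
  P(burnt toast | detector, actual fire) = 0.022656 / 0.501011 ≈ 0.0452

P(burnt toast | detector, actual fire) ≈ 0.0452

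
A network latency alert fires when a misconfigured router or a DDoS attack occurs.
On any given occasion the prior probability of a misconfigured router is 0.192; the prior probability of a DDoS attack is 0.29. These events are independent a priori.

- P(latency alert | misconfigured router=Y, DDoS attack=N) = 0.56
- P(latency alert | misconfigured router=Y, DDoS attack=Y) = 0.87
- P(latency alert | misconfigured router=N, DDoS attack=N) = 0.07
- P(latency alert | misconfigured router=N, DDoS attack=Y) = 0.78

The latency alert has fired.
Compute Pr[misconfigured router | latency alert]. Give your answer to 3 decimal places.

P(latency alert) = 0.07×0.808×0.71 + 0.78×0.808×0.29 + 0.56×0.192×0.71 + 0.87×0.192×0.29 = 0.040158 + 0.182770 + 0.076339 + 0.048442 = 0.347709
Of this, 0.124781 comes from 0.076339 + 0.048442 (the misconfigured router=true cases).
So P(misconfigured router | latency alert) = 0.124781/0.347709 ≈ 0.359.

Pr[misconfigured router | latency alert] ≈ 0.359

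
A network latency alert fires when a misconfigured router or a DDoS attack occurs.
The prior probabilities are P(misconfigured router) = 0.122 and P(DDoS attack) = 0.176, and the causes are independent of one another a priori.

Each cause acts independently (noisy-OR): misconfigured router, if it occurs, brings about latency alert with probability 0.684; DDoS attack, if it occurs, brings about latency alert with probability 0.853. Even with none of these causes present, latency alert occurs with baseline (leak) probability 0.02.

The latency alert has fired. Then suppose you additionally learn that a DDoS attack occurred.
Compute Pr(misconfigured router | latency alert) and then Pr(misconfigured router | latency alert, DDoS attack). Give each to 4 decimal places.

Pr(misconfigured router | latency alert) ≈ 0.3799; Pr(misconfigured router | latency alert, DDoS attack) ≈ 0.1342

Under noisy-OR, P(latency alert | causes) = 1 − (1−0.02)·∏(1−qᵢ) over the active causes.
Sum P(latency alert|·) weighted by the priors over the 4 (misconfigured router, DDoS attack) configurations:
  P(latency alert) = 0.02×0.878×0.824 + 0.85594×0.878×0.176 + 0.69032×0.122×0.824 + 0.954477×0.122×0.176
        = 0.014469 + 0.132267 + 0.069396 + 0.020495 = 0.236627
Configurations with misconfigured router contribute 0.089891, so
  P(misconfigured router | latency alert) = 0.089891 / 0.236627 ≈ 0.3799

Now condition on the additional information:
P(latency alert | DDoS attack) = 0.85594·0.878 + 0.954477·0.122 = 0.751515 + 0.116446 = 0.867961
The misconfigured router-present share is 0.954477·0.122 = 0.116446.
So P(misconfigured router | latency alert, DDoS attack) = 0.116446/0.867961 ≈ 0.1342.
— DDoS attack explains away the evidence for misconfigured router.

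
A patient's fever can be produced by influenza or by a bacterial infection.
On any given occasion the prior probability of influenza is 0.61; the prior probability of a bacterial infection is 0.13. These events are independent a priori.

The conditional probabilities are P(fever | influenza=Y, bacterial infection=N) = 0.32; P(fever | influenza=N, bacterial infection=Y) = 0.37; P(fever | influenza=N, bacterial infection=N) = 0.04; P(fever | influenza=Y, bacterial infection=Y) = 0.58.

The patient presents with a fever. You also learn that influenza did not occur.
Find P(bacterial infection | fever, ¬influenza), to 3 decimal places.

P(bacterial infection | fever, ¬influenza) ≈ 0.580

Weight on bacterial infection=true, given the evidence: 0.37·0.13 = 0.048100
Denominator P(fever | ¬influenza): 0.04·0.87 + 0.37·0.13 = 0.082900
P(bacterial infection | fever, ¬influenza) = 0.048100/0.082900 ≈ 0.580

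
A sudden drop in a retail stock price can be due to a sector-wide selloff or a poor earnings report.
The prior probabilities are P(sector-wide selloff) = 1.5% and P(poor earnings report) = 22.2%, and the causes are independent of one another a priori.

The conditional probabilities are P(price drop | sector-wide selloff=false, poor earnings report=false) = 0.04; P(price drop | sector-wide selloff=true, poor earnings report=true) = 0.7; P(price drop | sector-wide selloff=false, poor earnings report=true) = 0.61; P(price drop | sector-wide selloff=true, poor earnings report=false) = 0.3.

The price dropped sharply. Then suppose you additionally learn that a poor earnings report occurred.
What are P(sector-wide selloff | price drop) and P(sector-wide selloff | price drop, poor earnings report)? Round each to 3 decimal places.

For the numerator, keep only sector-wide selloff=true terms: 0.003501 + 0.002331 = 0.005832
Denominator P(price drop): 0.04×0.985×0.778 + 0.61×0.985×0.222 + 0.3×0.015×0.778 + 0.7×0.015×0.222 = 0.169874
Posterior = 0.005832 / 0.169874 ≈ 0.034

Now also conditioning on poor earnings report=true:
By total probability over both values of sector-wide selloff:
  P(price drop | poor earnings report) = 0.61·0.985 + 0.7·0.015
        = 0.600850 + 0.010500 = 0.611350
The terms with sector-wide selloff present sum to 0.010500, so
  P(sector-wide selloff | price drop, poor earnings report) = 0.010500 / 0.611350 ≈ 0.017
The drop from 0.034 to 0.017 is the explaining-away (discounting) effect.

P(sector-wide selloff | price drop) ≈ 0.034; P(sector-wide selloff | price drop, poor earnings report) ≈ 0.017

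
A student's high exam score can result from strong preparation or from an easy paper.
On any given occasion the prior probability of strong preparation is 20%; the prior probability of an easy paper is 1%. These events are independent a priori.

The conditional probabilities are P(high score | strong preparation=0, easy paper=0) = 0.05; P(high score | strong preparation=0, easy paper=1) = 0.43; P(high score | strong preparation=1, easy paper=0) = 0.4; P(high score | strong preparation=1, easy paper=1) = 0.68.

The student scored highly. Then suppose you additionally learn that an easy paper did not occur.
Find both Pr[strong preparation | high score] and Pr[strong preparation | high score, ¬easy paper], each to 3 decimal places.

Pr[strong preparation | high score] ≈ 0.652; Pr[strong preparation | high score, ¬easy paper] ≈ 0.667

For the numerator, keep only strong preparation=true terms: 0.079200 + 0.001360 = 0.080560
The normalizing constant is 0.05×0.8×0.99 + 0.43×0.8×0.01 + 0.4×0.2×0.99 + 0.68×0.2×0.01 = 0.123600
P(strong preparation | high score) = 0.080560/0.123600 ≈ 0.652

With the extra evidence:
Enumerate both values of strong preparation and weight by the priors:
  P(high score | ¬easy paper) = 0.05·0.8 + 0.4·0.2
        = 0.040000 + 0.080000 = 0.120000
The terms with strong preparation present sum to 0.080000, so
  P(strong preparation | high score, ¬easy paper) = 0.080000 / 0.120000 ≈ 0.667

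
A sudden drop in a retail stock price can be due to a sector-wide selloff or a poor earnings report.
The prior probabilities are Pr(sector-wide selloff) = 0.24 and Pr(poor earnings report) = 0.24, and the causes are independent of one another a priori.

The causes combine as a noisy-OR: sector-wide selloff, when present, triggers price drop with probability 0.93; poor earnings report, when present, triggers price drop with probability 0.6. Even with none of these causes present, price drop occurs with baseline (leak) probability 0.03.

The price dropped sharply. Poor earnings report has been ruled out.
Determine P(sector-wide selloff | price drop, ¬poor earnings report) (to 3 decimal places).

Under noisy-OR, P(price drop | causes) = 1 − (1−0.03)·∏(1−qᵢ) over the active causes.
Enumerate both values of sector-wide selloff and weight by the priors:
  P(price drop | ¬poor earnings report) = 0.03*0.76 + 0.9321*0.24
        = 0.022800 + 0.223704 = 0.246504
Configurations with sector-wide selloff contribute 0.223704, so
  P(sector-wide selloff | price drop, ¬poor earnings report) = 0.223704 / 0.246504 ≈ 0.908

P(sector-wide selloff | price drop, ¬poor earnings report) ≈ 0.908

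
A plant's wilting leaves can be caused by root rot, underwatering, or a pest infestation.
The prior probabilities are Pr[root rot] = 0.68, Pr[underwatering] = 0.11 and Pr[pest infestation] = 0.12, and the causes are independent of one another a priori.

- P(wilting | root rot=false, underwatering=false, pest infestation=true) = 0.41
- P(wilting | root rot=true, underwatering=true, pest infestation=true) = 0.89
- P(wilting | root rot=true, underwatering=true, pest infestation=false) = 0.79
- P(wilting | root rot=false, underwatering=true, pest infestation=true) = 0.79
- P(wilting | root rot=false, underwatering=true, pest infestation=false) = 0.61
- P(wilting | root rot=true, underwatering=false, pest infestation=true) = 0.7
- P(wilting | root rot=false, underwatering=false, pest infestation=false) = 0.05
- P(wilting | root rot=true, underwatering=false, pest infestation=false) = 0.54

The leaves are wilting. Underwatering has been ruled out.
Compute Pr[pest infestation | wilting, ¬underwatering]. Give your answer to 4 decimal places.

Numerator (weight on configurations with pest infestation): 0.015744 + 0.057120 = 0.072864
The normalizing constant is 0.05×0.32×0.88 + 0.41×0.32×0.12 + 0.54×0.68×0.88 + 0.7×0.68×0.12 = 0.410080
P(pest infestation | wilting, ¬underwatering) = 0.072864/0.410080 ≈ 0.1777

Pr[pest infestation | wilting, ¬underwatering] ≈ 0.1777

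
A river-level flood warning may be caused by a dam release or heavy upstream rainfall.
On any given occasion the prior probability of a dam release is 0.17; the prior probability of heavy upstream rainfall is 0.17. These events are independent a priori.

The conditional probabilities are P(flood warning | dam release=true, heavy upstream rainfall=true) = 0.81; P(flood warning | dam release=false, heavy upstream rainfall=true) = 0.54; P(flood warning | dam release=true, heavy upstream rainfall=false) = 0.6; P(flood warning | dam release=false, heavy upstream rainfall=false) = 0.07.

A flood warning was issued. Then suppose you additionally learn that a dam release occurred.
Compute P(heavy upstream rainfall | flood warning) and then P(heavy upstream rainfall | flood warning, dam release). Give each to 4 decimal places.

Numerator (weight on configurations with heavy upstream rainfall): 0.076194 + 0.023409 = 0.099603
Denominator P(flood warning): 0.07*0.83*0.83 + 0.54*0.83*0.17 + 0.6*0.17*0.83 + 0.81*0.17*0.17 = 0.232486
Posterior = 0.099603 / 0.232486 ≈ 0.4284

Now also conditioning on dam release=true:
P(flood warning | dam release) = 0.6·0.83 + 0.81·0.17 = 0.498000 + 0.137700 = 0.635700
The heavy upstream rainfall-present share is 0.81·0.17 = 0.137700.
Hence the posterior is 0.137700/0.635700 ≈ 0.2166.
This is intercausal reasoning (explaining away): once dam release accounts for the flood warning, heavy upstream rainfall becomes less likely.

P(heavy upstream rainfall | flood warning) ≈ 0.4284; P(heavy upstream rainfall | flood warning, dam release) ≈ 0.2166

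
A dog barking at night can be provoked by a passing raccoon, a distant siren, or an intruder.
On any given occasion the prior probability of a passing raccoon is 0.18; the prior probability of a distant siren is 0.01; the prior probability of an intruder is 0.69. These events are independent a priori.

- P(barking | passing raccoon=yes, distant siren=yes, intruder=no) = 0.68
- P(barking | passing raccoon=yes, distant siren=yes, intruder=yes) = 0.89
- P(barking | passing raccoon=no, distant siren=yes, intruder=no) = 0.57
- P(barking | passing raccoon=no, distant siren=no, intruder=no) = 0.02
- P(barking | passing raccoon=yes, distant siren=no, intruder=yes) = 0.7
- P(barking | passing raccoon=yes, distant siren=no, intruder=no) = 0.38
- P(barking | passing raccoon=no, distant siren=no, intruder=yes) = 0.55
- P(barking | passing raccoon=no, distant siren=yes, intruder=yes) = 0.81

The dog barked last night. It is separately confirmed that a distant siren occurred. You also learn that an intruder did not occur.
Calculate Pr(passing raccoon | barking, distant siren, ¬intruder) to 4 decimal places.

Pr(passing raccoon | barking, distant siren, ¬intruder) ≈ 0.2075

P(barking | distant siren, ¬intruder) = 0.57·0.82 + 0.68·0.18 = 0.467400 + 0.122400 = 0.589800
Restricting to configurations with passing raccoon present: 0.68·0.18 = 0.122400.
So P(passing raccoon | barking, distant siren, ¬intruder) = 0.122400/0.589800 ≈ 0.2075.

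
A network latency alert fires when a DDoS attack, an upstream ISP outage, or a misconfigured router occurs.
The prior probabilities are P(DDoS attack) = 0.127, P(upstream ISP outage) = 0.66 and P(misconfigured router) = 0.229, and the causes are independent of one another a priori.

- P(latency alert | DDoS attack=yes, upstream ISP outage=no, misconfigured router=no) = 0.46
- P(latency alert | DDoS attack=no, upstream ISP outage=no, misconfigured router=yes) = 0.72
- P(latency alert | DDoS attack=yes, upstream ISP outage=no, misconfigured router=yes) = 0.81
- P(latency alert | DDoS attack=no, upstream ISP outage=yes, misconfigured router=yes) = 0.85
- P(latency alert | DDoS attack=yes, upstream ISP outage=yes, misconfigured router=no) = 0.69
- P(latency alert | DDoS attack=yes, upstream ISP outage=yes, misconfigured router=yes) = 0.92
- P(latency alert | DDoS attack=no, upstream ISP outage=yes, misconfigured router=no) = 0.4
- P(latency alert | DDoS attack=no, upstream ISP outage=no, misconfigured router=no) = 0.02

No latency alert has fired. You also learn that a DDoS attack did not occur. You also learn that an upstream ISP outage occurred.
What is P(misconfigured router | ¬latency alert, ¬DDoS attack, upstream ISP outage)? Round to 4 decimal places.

Enumerate both values of misconfigured router and weight by the priors:
  P(¬latency alert | ¬DDoS attack, upstream ISP outage) = 0.6*0.771 + 0.15*0.229
        = 0.462600 + 0.034350 = 0.496950
The terms with misconfigured router present sum to 0.034350, so
  P(misconfigured router | ¬latency alert, ¬DDoS attack, upstream ISP outage) = 0.034350 / 0.496950 ≈ 0.0691

P(misconfigured router | ¬latency alert, ¬DDoS attack, upstream ISP outage) ≈ 0.0691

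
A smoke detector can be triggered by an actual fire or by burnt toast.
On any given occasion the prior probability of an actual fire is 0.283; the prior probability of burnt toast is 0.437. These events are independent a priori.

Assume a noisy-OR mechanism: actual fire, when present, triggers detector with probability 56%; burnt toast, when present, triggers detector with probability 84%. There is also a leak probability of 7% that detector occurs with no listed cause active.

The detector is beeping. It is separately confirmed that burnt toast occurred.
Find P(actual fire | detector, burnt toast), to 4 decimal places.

Under noisy-OR, P(detector | causes) = 1 − (1−0.07)·∏(1−qᵢ) over the active causes.
Weight on actual fire=true, given the evidence: 0.934528*0.283 = 0.264471
The normalizing constant is 0.8512*0.717 + 0.934528*0.283 = 0.874781
Posterior = 0.264471 / 0.874781 ≈ 0.3023

P(actual fire | detector, burnt toast) ≈ 0.3023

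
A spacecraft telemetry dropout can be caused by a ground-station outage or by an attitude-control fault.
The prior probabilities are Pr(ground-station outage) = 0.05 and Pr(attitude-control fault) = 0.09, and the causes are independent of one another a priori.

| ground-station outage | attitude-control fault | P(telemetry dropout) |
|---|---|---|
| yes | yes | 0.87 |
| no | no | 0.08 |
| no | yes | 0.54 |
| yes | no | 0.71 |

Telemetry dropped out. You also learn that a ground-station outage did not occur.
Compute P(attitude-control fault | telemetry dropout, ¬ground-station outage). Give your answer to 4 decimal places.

Enumerate both values of attitude-control fault and weight by the priors:
  P(telemetry dropout | ¬ground-station outage) = 0.08*0.91 + 0.54*0.09
        = 0.072800 + 0.048600 = 0.121400
The terms with attitude-control fault present sum to 0.048600, so
  P(attitude-control fault | telemetry dropout, ¬ground-station outage) = 0.048600 / 0.121400 ≈ 0.4003

P(attitude-control fault | telemetry dropout, ¬ground-station outage) ≈ 0.4003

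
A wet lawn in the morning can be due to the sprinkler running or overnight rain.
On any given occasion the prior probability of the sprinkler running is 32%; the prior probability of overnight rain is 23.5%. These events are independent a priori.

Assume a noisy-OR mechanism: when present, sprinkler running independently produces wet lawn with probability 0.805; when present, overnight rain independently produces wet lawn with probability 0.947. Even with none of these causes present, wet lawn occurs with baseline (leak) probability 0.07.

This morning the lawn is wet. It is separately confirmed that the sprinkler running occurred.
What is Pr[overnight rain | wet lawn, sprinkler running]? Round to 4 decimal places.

Under noisy-OR, P(wet lawn | causes) = 1 − (1−0.07)·∏(1−qᵢ) over the active causes.
P(wet lawn | sprinkler running) = 0.81865*0.765 + 0.990388*0.235 = 0.626267 + 0.232741 = 0.859008
Of this, 0.232741 comes from 0.990388*0.235 (the overnight rain=true cases).
Hence the posterior is 0.232741/0.859008 ≈ 0.2709.

Pr[overnight rain | wet lawn, sprinkler running] ≈ 0.2709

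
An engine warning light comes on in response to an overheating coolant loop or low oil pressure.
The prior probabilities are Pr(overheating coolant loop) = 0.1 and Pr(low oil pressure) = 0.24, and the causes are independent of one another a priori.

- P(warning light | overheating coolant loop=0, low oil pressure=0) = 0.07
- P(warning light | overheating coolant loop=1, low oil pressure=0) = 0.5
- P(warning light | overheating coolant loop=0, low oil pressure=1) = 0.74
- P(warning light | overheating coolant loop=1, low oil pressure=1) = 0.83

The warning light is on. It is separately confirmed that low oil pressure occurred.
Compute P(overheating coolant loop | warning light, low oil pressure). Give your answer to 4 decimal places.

Numerator (weight on configurations with overheating coolant loop): 0.83×0.1 = 0.083000
Normalizer over all consistent configurations: 0.74×0.9 + 0.83×0.1 = 0.749000
Posterior = 0.083000 / 0.749000 ≈ 0.1108

P(overheating coolant loop | warning light, low oil pressure) ≈ 0.1108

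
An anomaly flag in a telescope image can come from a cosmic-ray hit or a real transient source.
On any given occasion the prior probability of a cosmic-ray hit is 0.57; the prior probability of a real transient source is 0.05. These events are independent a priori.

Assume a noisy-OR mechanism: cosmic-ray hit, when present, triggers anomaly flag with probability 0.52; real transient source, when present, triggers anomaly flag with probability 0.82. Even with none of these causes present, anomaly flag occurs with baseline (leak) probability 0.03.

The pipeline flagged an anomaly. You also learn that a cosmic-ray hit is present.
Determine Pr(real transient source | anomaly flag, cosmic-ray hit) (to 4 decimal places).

Under noisy-OR, P(anomaly flag | causes) = 1 − (1−0.03)·∏(1−qᵢ) over the active causes.
For the numerator, keep only real transient source=true terms: 0.916192·0.05 = 0.045810
The normalizing constant is 0.5344·0.95 + 0.916192·0.05 = 0.553490
Posterior = 0.045810 / 0.553490 ≈ 0.0828

Pr(real transient source | anomaly flag, cosmic-ray hit) ≈ 0.0828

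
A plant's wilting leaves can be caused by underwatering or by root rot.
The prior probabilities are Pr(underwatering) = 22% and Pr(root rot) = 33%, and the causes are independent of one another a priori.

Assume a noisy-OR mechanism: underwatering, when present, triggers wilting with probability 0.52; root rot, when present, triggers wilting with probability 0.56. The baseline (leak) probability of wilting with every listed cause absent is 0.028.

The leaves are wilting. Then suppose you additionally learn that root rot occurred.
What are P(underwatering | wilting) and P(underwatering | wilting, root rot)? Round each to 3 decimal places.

P(underwatering | wilting) ≈ 0.457; P(underwatering | wilting, root rot) ≈ 0.281

Under noisy-OR, P(wilting | causes) = 1 − (1−0.028)·∏(1−qᵢ) over the active causes.
By total probability over the 4 (underwatering, root rot) configurations:
  P(wilting) = 0.028×0.78×0.67 + 0.57232×0.78×0.33 + 0.53344×0.22×0.67 + 0.794714×0.22×0.33
        = 0.014633 + 0.147315 + 0.078629 + 0.057696 = 0.298273
Keeping only the underwatering-present terms gives 0.136325, so
  P(underwatering | wilting) = 0.136325 / 0.298273 ≈ 0.457

Now condition on the additional information:
By total probability over both values of underwatering:
  P(wilting | root rot) = 0.57232·0.78 + 0.794714·0.22
        = 0.446410 + 0.174837 = 0.621247
Configurations with underwatering contribute 0.174837, so
  P(underwatering | wilting, root rot) = 0.174837 / 0.621247 ≈ 0.281
Conditioning on root rot lowers the posterior on underwatering: the classic explaining-away effect in a common-effect structure.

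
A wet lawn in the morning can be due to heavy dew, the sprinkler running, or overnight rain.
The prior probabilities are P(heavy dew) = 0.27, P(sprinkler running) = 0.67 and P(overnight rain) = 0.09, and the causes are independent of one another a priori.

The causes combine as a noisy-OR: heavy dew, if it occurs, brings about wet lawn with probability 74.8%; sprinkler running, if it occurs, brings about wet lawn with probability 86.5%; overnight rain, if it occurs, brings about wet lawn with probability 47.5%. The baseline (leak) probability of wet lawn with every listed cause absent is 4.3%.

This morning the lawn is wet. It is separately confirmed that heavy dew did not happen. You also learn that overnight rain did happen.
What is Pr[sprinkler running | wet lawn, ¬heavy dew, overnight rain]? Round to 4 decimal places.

Pr[sprinkler running | wet lawn, ¬heavy dew, overnight rain] ≈ 0.7918

Under noisy-OR, P(wet lawn | causes) = 1 − (1−0.043)·∏(1−qᵢ) over the active causes.
For the numerator, keep only sprinkler running=true terms: 0.932173×0.67 = 0.624556
Denominator P(wet lawn | ¬heavy dew, overnight rain): 0.497575×0.33 + 0.932173×0.67 = 0.788756
P(sprinkler running | wet lawn, ¬heavy dew, overnight rain) = 0.624556/0.788756 ≈ 0.7918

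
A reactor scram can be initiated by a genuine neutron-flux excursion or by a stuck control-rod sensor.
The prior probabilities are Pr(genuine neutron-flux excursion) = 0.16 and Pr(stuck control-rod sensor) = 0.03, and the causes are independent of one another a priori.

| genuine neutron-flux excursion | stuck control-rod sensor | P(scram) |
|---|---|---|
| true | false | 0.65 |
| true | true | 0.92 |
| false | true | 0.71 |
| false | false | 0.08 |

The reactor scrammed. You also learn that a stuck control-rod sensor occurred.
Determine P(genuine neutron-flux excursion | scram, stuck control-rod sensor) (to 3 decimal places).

P(genuine neutron-flux excursion | scram, stuck control-rod sensor) ≈ 0.198

Sum P(scram|·) weighted by the priors over both values of genuine neutron-flux excursion:
  P(scram | stuck control-rod sensor) = 0.71*0.84 + 0.92*0.16
        = 0.596400 + 0.147200 = 0.743600
Keeping only the genuine neutron-flux excursion-present terms gives 0.147200, so
  P(genuine neutron-flux excursion | scram, stuck control-rod sensor) = 0.147200 / 0.743600 ≈ 0.198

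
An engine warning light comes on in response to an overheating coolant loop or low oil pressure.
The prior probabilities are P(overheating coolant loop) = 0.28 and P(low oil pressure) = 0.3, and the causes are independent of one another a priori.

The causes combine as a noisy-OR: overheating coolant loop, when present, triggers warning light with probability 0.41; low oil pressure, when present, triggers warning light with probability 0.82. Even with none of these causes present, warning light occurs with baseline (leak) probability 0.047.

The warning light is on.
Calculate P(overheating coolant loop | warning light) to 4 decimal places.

Under noisy-OR, P(warning light | causes) = 1 − (1−0.047)·∏(1−qᵢ) over the active causes.
Enumerate the 4 (overheating coolant loop, low oil pressure) configurations and weight by the priors:
  P(warning light) = 0.047*0.72*0.7 + 0.82846*0.72*0.3 + 0.43773*0.28*0.7 + 0.898791*0.28*0.3
        = 0.023688 + 0.178947 + 0.085795 + 0.075498 = 0.363928
Keeping only the overheating coolant loop-present terms gives 0.161293, so
  P(overheating coolant loop | warning light) = 0.161293 / 0.363928 ≈ 0.4432

P(overheating coolant loop | warning light) ≈ 0.4432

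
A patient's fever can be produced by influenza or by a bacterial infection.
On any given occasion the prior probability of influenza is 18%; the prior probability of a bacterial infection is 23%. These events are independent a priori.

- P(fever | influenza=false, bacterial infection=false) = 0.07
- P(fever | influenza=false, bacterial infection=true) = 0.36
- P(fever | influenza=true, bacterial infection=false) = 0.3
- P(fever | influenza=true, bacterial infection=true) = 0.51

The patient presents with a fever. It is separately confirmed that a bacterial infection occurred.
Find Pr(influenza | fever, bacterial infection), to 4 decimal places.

P(fever | bacterial infection) = 0.36×0.82 + 0.51×0.18 = 0.295200 + 0.091800 = 0.387000
Of this, 0.091800 comes from 0.51×0.18 (the influenza=true cases).
Hence the posterior is 0.091800/0.387000 ≈ 0.2372.

Pr(influenza | fever, bacterial infection) ≈ 0.2372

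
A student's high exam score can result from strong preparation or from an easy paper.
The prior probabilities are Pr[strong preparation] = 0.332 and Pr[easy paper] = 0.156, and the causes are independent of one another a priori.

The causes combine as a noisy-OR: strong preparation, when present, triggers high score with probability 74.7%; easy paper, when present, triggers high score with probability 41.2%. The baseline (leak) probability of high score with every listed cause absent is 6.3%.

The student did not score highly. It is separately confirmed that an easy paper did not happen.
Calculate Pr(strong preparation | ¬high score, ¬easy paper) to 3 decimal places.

Pr(strong preparation | ¬high score, ¬easy paper) ≈ 0.112

Under noisy-OR, P(high score | causes) = 1 − (1−0.063)·∏(1−qᵢ) over the active causes.
For the numerator, keep only strong preparation=true terms: 0.237061*0.332 = 0.078704
Normalizer over all consistent configurations: 0.937*0.668 + 0.237061*0.332 = 0.704620
P(strong preparation | ¬high score, ¬easy paper) = 0.078704/0.704620 ≈ 0.112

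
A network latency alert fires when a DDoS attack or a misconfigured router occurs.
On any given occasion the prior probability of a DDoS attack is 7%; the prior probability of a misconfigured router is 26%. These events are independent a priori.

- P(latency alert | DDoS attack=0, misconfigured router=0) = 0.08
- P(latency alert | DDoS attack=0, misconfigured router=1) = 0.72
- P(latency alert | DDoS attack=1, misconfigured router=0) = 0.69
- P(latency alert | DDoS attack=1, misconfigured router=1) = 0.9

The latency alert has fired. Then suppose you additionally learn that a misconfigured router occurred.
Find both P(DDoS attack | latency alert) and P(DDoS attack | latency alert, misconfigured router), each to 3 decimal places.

P(DDoS attack | latency alert) ≈ 0.185; P(DDoS attack | latency alert, misconfigured router) ≈ 0.086

Weight on DDoS attack=true, given the evidence: 0.035742 + 0.016380 = 0.052122
Denominator P(latency alert): 0.08*0.93*0.74 + 0.72*0.93*0.26 + 0.69*0.07*0.74 + 0.9*0.07*0.26 = 0.281274
Posterior = 0.052122 / 0.281274 ≈ 0.185

Now condition on the additional information:
P(latency alert | misconfigured router) = 0.72·0.93 + 0.9·0.07 = 0.669600 + 0.063000 = 0.732600
Of this, 0.063000 comes from 0.9·0.07 (the DDoS attack=true cases).
Hence the posterior is 0.063000/0.732600 ≈ 0.086.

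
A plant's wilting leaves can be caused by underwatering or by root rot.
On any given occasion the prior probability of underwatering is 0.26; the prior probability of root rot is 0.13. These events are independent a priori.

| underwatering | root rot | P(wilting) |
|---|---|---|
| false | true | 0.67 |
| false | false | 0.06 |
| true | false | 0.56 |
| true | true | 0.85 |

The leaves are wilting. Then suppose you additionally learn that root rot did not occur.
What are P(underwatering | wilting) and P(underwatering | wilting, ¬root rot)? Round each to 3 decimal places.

P(underwatering | wilting) ≈ 0.601; P(underwatering | wilting, ¬root rot) ≈ 0.766

Numerator (weight on configurations with underwatering): 0.126672 + 0.028730 = 0.155402
Normalizer over all consistent configurations: 0.06*0.74*0.87 + 0.67*0.74*0.13 + 0.56*0.26*0.87 + 0.85*0.26*0.13 = 0.258484
Posterior = 0.155402 / 0.258484 ≈ 0.601

Now condition on the additional information:
Sum P(wilting|·) weighted by the priors over both values of underwatering:
  P(wilting | ¬root rot) = 0.06·0.74 + 0.56·0.26
        = 0.044400 + 0.145600 = 0.190000
Configurations with underwatering contribute 0.145600, so
  P(underwatering | wilting, ¬root rot) = 0.145600 / 0.190000 ≈ 0.766
Ruling out root rot raises the posterior on underwatering — the flip side of explaining away.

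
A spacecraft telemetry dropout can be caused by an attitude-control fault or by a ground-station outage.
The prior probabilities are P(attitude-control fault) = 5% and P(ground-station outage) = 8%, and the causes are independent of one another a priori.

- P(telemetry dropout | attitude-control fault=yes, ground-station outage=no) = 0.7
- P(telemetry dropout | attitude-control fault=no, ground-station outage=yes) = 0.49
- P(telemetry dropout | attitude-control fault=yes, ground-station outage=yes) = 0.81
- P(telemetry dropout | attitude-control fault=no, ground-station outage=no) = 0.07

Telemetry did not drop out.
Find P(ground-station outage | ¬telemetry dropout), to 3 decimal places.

By total probability over the 4 (attitude-control fault, ground-station outage) configurations:
  P(¬telemetry dropout) = 0.93·0.95·0.92 + 0.51·0.95·0.08 + 0.3·0.05·0.92 + 0.19·0.05·0.08
        = 0.812820 + 0.038760 + 0.013800 + 0.000760 = 0.866140
The terms with ground-station outage present sum to 0.039520, so
  P(ground-station outage | ¬telemetry dropout) = 0.039520 / 0.866140 ≈ 0.046

P(ground-station outage | ¬telemetry dropout) ≈ 0.046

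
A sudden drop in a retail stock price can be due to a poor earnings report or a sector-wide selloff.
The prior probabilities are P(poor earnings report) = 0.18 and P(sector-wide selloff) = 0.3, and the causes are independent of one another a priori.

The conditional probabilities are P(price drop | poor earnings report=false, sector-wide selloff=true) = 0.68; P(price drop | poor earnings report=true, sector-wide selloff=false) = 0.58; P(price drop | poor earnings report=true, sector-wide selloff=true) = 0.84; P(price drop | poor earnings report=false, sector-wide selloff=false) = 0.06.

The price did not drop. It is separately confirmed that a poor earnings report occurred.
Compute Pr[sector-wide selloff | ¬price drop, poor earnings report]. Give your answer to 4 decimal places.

Sum P(¬price drop|·) weighted by the priors over both values of sector-wide selloff:
  P(¬price drop | poor earnings report) = 0.42*0.7 + 0.16*0.3
        = 0.294000 + 0.048000 = 0.342000
Keeping only the sector-wide selloff-present terms gives 0.048000, so
  P(sector-wide selloff | ¬price drop, poor earnings report) = 0.048000 / 0.342000 ≈ 0.1404

Pr[sector-wide selloff | ¬price drop, poor earnings report] ≈ 0.1404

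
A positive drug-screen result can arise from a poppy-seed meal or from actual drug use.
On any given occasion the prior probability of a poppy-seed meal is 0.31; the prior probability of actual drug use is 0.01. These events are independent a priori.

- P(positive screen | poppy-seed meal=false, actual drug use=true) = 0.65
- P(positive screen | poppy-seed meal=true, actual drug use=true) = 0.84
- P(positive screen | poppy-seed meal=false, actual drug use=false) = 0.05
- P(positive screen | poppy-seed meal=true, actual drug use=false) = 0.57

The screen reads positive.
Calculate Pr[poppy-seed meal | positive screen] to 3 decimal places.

Pr[poppy-seed meal | positive screen] ≈ 0.821

Numerator (weight on configurations with poppy-seed meal): 0.174933 + 0.002604 = 0.177537
Denominator P(positive screen): 0.05·0.69·0.99 + 0.65·0.69·0.01 + 0.57·0.31·0.99 + 0.84·0.31·0.01 = 0.216177
Posterior = 0.177537 / 0.216177 ≈ 0.821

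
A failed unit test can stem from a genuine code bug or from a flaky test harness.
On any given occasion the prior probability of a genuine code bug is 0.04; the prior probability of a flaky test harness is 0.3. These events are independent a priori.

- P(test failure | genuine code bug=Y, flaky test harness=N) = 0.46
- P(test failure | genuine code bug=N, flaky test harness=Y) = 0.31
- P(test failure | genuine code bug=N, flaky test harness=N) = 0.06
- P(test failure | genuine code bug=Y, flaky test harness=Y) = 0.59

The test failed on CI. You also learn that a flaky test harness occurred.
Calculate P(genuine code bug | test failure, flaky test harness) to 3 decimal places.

P(test failure | flaky test harness) = 0.31·0.96 + 0.59·0.04 = 0.297600 + 0.023600 = 0.321200
The genuine code bug-present share is 0.59·0.04 = 0.023600.
So P(genuine code bug | test failure, flaky test harness) = 0.023600/0.321200 ≈ 0.073.

P(genuine code bug | test failure, flaky test harness) ≈ 0.073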